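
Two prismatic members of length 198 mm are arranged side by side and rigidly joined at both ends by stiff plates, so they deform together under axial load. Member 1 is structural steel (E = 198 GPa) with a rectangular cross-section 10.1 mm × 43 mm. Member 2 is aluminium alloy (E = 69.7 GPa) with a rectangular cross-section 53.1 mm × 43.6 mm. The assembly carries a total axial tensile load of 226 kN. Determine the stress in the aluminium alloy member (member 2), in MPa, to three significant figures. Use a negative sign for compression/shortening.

63.7 MPa

A_1 = 434.3 mm².
A_2 = 2315 mm².
Equal strain + equilibrium ⇒ each member carries load in proportion to AE: A₁E₁ = 85990000 N, A₂E₂ = 161400000 N, ΣAE = 247400000 N.
σ₂ = P·E₂/ΣAE = 226000·69700/247400000 = 63.68 MPa.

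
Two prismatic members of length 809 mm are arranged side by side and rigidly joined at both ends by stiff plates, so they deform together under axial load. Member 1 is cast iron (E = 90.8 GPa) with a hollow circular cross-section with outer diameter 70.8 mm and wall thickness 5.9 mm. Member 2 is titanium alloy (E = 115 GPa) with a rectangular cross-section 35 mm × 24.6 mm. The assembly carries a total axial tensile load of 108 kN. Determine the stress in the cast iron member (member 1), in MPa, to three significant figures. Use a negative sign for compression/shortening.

47.1 MPa

A_1 = 1203 mm².
A_2 = 861 mm².
Equal strain + equilibrium ⇒ each member carries load in proportion to AE: A₁E₁ = 109200000 N, A₂E₂ = 99020000 N, ΣAE = 208200000 N.
σ₁ = P·E₁/ΣAE = 108000·90800/208200000 = 47.09 MPa.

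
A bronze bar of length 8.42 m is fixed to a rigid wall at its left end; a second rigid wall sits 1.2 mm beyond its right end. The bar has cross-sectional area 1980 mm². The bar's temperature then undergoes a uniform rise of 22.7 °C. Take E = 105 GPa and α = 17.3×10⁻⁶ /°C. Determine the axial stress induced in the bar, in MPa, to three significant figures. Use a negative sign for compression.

Free thermal expansion αLΔT = 17.3e-6 · 8420 · 22.7 = 3.307 mm.
The walls engage after the gap closes; constrained expansion = 3.307 − 1.2 = 2.107 mm.
The walls impose strain ε = −(2.107)/8420 = -2.5019e-04; σ = Eε = 105000 · -2.5019e-04 = -26.27 MPa.

-26.3 MPa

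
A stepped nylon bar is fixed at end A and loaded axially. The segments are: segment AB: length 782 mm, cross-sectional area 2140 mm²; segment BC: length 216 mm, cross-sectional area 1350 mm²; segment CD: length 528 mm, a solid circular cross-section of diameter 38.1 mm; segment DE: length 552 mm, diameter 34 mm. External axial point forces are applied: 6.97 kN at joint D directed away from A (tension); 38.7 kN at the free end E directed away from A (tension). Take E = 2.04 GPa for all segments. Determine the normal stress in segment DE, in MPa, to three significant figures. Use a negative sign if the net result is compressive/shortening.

42.6 MPa

Internal axial forces (sectioning from the free end, tension +): N_DE = 38.7 kN, N_CD = 45.67 kN, N_BC = 45.67 kN, N_AB = 45.67 kN.
A_DE = 907.9 mm².
σ_DE = N_DE/A_DE = 38700/907.9 = 42.62 MPa.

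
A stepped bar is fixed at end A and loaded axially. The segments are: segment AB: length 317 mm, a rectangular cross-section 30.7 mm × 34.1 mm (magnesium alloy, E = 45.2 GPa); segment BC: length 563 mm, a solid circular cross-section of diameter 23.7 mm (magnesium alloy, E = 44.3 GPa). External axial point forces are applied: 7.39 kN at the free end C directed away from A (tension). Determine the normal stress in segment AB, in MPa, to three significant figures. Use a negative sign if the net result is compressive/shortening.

Internal axial forces (sectioning from the free end, tension +): N_BC = 7.39 kN, N_AB = 7.39 kN.
A_AB = 1047 mm².
σ_AB = N_AB/A_AB = 7390/1047 = 7.059 MPa.

7.06 MPa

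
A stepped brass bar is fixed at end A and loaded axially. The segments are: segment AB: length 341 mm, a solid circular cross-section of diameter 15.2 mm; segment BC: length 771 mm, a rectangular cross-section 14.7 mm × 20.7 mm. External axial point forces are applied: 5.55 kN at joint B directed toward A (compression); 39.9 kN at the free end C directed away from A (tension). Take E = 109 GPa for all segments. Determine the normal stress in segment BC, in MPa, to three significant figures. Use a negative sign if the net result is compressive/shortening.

Internal axial forces (sectioning from the free end, tension +): N_BC = 39.9 kN, N_AB = 34.35 kN.
A_BC = 304.3 mm².
σ_BC = N_BC/A_BC = 39900/304.3 = 131.1 MPa.

131 MPa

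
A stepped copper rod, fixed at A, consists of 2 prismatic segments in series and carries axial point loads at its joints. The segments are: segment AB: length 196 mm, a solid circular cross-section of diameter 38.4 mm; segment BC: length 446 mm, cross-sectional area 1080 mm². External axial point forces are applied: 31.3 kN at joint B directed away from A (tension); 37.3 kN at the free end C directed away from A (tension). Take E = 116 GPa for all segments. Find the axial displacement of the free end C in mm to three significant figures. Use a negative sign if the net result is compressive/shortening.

Internal axial forces (sectioning from the free end, tension +): N_BC = 37.3 kN, N_AB = 68.6 kN.
A_AB = 1158 mm².
δ_AB = 68600·196/(1158·116000) = 0.1001 mm
δ_BC = 37300·446/(1080·116000) = 0.1328 mm
δ = Σδ_i = 0.2329 mm.

0.233 mm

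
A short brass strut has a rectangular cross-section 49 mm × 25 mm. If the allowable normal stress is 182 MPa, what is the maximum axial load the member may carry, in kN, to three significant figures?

223 kN

A = 1225 mm².
P_max = σ_allow · A = 182 · 1225 = 223000 N = 222.9 kN.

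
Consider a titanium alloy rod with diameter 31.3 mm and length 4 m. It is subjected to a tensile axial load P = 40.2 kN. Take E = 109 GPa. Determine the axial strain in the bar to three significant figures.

4.79e-04

A = 769.4 mm².
σ = N/A = 52.25 MPa; ε = σ/E = 52.25/109000 = 4.793e-04.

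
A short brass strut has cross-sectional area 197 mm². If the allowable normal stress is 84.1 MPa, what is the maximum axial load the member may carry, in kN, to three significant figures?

16.6 kN

P_max = σ_allow · A = 84.1 · 197 = 16570 N = 16.57 kN.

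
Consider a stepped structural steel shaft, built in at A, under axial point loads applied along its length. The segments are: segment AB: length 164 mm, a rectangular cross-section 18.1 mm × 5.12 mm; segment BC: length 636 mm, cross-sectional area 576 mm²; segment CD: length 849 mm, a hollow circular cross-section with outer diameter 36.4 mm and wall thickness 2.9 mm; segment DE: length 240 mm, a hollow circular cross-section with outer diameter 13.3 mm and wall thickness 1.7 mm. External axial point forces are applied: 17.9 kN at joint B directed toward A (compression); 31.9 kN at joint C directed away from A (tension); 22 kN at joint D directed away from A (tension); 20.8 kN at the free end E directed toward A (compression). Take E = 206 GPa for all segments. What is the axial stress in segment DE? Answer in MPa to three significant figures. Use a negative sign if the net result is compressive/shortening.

-336 MPa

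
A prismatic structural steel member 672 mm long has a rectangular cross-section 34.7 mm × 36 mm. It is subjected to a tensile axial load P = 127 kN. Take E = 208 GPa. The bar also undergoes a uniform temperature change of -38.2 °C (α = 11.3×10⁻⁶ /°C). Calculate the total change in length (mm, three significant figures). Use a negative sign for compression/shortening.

A = 1249 mm².
δ_mech = NL/(AE) = 127000·672/(1249·208000) = 0.3285 mm.
δ_thermal = αLΔT = 11.3e-6·672·-38.2 = -0.2901 mm.
δ = δ_mech + δ_thermal = 0.03838 mm.

0.0384 mm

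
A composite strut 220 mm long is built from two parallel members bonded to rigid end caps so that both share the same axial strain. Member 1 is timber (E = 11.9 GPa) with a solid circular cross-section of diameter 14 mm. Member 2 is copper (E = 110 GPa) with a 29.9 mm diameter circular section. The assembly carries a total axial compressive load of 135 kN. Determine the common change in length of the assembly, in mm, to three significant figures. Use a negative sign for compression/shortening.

A_1 = 153.9 mm².
A_2 = 702.2 mm².
Equal strain + equilibrium ⇒ each member carries load in proportion to AE: A₁E₁ = 1832000 N, A₂E₂ = 77240000 N, ΣAE = 79070000 N.
δ = PL/ΣAE = -135000·220/79070000 = -0.3756 mm.

-0.376 mm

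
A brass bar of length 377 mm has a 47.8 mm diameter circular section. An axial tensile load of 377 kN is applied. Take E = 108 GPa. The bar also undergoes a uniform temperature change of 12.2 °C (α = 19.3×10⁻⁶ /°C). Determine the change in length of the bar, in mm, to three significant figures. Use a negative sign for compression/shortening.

0.822 mm

A = 1795 mm².
δ_mech = NL/(AE) = 377000·377/(1795·108000) = 0.7334 mm.
δ_thermal = αLΔT = 19.3e-6·377·12.2 = 0.08877 mm.
δ = δ_mech + δ_thermal = 0.8221 mm.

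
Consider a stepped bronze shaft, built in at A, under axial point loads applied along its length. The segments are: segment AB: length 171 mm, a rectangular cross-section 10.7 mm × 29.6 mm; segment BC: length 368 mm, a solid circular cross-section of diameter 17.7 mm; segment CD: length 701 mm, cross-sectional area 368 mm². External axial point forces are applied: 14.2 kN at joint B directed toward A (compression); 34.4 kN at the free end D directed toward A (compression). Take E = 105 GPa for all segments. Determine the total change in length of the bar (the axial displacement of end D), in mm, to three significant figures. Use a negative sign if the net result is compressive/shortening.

Internal axial forces (sectioning from the free end, tension +): N_CD = -34.4 kN, N_BC = -34.4 kN, N_AB = -48.6 kN.
A_AB = 316.7 mm².
A_BC = 246.1 mm².
δ_AB = -48600·171/(316.7·105000) = -0.2499 mm
δ_BC = -34400·368/(246.1·105000) = -0.49 mm
δ_CD = -34400·701/(368·105000) = -0.6241 mm
δ = Σδ_i = -1.364 mm.

-1.36 mm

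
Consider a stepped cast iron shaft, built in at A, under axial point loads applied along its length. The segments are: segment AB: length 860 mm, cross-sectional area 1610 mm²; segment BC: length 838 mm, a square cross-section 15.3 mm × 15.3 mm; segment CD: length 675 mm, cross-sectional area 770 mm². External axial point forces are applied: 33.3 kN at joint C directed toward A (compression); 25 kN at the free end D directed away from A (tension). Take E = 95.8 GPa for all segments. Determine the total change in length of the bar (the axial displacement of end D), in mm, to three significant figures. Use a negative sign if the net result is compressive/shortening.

Internal axial forces (sectioning from the free end, tension +): N_CD = 25 kN, N_BC = -8.3 kN, N_AB = -8.3 kN.
A_BC = 234.1 mm².
δ_AB = -8300·860/(1610·95800) = -0.04628 mm
δ_BC = -8300·838/(234.1·95800) = -0.3102 mm
δ_CD = 25000·675/(770·95800) = 0.2288 mm
δ = Σδ_i = -0.1277 mm.

-0.128 mm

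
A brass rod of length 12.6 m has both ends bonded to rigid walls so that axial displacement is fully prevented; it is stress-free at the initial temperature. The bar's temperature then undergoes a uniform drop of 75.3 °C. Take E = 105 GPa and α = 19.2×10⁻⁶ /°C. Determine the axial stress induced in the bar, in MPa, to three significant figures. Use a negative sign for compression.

Free thermal expansion αLΔT = 19.2e-6 · 12600 · -75.3 = -18.22 mm.
The walls impose strain ε = −(-18.22)/12600 = 1.4458e-03; σ = Eε = 105000 · 1.4458e-03 = 151.8 MPa.

152 MPa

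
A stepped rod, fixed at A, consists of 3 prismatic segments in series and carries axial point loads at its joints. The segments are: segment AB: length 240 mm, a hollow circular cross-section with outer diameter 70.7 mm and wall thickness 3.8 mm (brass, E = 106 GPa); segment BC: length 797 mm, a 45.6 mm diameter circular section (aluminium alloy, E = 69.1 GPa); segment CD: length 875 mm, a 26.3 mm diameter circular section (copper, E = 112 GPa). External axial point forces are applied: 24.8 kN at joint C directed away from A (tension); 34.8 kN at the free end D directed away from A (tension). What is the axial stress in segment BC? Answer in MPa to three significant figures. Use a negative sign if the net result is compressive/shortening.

36.5 MPa

Internal axial forces (sectioning from the free end, tension +): N_CD = 34.8 kN, N_BC = 59.6 kN, N_AB = 59.6 kN.
A_BC = 1633 mm².
σ_BC = N_BC/A_BC = 59600/1633 = 36.49 MPa.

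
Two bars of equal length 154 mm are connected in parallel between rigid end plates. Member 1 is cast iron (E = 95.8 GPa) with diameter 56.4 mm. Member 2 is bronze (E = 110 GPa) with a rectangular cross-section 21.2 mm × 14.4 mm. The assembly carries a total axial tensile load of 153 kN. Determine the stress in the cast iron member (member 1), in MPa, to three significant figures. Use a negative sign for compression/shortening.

53.7 MPa

A_1 = 2498 mm².
A_2 = 305.3 mm².
Equal strain + equilibrium ⇒ each member carries load in proportion to AE: A₁E₁ = 239300000 N, A₂E₂ = 33580000 N, ΣAE = 272900000 N.
σ₁ = P·E₁/ΣAE = 153000·95800/272900000 = 53.71 MPa.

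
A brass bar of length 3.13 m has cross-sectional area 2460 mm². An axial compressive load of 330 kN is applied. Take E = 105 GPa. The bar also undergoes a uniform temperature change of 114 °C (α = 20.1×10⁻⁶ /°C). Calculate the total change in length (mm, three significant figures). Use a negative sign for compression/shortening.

3.17 mm

δ_mech = NL/(AE) = -330000·3130/(2460·105000) = -3.999 mm.
δ_thermal = αLΔT = 20.1e-6·3130·114 = 7.172 mm.
δ = δ_mech + δ_thermal = 3.173 mm.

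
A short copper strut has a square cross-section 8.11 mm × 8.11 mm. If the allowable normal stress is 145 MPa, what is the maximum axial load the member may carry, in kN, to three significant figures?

A = 65.77 mm².
P_max = σ_allow · A = 145 · 65.77 = 9537 N = 9.537 kN.

9.54 kN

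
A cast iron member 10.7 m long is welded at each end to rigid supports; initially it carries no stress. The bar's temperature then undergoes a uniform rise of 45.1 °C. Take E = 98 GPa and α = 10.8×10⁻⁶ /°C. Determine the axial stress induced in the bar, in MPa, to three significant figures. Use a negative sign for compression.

-47.7 MPa

Free thermal expansion αLΔT = 10.8e-6 · 10700 · 45.1 = 5.212 mm.
The walls impose strain ε = −(5.212)/10700 = -4.8708e-04; σ = Eε = 98000 · -4.8708e-04 = -47.73 MPa.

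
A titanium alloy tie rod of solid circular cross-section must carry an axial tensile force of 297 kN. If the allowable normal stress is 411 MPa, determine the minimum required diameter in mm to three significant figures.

30.3 mm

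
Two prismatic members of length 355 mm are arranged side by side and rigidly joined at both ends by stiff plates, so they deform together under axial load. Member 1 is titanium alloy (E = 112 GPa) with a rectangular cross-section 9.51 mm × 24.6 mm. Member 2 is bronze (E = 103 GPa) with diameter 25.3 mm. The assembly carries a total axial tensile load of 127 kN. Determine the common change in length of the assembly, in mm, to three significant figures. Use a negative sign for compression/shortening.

0.578 mm

A_1 = 233.9 mm².
A_2 = 502.7 mm².
Equal strain + equilibrium ⇒ each member carries load in proportion to AE: A₁E₁ = 26200000 N, A₂E₂ = 51780000 N, ΣAE = 77980000 N.
δ = PL/ΣAE = 127000·355/77980000 = 0.5781 mm.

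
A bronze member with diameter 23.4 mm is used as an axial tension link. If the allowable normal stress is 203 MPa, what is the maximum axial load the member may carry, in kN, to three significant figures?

87.3 kN

A = 430.1 mm².
P_max = σ_allow · A = 203 · 430.1 = 87300 N = 87.3 kN.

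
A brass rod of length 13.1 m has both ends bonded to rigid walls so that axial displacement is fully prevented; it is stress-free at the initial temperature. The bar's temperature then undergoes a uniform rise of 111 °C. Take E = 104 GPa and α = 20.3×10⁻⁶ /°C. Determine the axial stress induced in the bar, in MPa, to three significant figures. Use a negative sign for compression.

-234 MPa

Free thermal expansion αLΔT = 20.3e-6 · 13100 · 111 = 29.52 mm.
The walls impose strain ε = −(29.52)/13100 = -2.2533e-03; σ = Eε = 104000 · -2.2533e-03 = -234.3 MPa.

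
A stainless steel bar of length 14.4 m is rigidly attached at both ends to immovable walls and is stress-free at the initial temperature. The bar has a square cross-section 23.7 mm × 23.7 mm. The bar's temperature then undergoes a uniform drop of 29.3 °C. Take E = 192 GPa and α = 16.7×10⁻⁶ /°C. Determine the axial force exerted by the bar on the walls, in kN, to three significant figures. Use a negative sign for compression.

Free thermal expansion αLΔT = 16.7e-6 · 14400 · -29.3 = -7.046 mm.
The walls impose strain ε = −(-7.046)/14400 = 4.8931e-04; σ = Eε = 192000 · 4.8931e-04 = 93.95 MPa.
Wall reaction R = σ·A = 93.95·561.7 = 52770 N = 52.77 kN.

52.8 kN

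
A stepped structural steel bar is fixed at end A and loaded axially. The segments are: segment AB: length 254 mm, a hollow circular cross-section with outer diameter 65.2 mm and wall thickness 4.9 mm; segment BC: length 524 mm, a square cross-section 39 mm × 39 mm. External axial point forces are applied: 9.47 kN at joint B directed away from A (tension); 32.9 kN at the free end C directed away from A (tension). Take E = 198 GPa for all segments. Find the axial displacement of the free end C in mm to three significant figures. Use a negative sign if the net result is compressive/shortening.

Internal axial forces (sectioning from the free end, tension +): N_BC = 32.9 kN, N_AB = 42.37 kN.
A_AB = 928.2 mm².
A_BC = 1521 mm².
δ_AB = 42370·254/(928.2·198000) = 0.05855 mm
δ_BC = 32900·524/(1521·198000) = 0.05724 mm
δ = Σδ_i = 0.1158 mm.

0.116 mm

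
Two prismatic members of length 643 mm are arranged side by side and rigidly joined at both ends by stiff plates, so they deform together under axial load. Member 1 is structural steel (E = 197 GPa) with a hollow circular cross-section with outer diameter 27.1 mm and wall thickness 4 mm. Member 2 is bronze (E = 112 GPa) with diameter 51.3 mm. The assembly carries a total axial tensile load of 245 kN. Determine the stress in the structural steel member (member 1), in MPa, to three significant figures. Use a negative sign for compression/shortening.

167 MPa

A_1 = 290.3 mm².
A_2 = 2067 mm².
Equal strain + equilibrium ⇒ each member carries load in proportion to AE: A₁E₁ = 57190000 N, A₂E₂ = 231500000 N, ΣAE = 288700000 N.
σ₁ = P·E₁/ΣAE = 245000·197000/288700000 = 167.2 MPa.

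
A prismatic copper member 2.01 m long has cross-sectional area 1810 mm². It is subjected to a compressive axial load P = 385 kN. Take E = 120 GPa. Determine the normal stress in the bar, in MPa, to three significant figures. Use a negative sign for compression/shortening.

-213 MPa

σ = N/A = -385000/1810 = -212.7 MPa.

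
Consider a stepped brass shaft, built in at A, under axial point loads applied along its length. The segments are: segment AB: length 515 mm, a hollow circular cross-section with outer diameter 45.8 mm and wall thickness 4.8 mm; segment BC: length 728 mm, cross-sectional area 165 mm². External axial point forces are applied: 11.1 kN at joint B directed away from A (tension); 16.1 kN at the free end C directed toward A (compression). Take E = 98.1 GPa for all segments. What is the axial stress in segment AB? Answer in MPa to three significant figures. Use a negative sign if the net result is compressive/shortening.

Internal axial forces (sectioning from the free end, tension +): N_BC = -16.1 kN, N_AB = -5 kN.
A_AB = 618.3 mm².
σ_AB = N_AB/A_AB = -5000/618.3 = -8.087 MPa.

-8.09 MPa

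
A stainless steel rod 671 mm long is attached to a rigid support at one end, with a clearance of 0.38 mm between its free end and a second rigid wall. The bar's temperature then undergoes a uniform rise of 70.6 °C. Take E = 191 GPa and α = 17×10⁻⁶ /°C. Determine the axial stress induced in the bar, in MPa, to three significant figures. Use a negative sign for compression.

-121 MPa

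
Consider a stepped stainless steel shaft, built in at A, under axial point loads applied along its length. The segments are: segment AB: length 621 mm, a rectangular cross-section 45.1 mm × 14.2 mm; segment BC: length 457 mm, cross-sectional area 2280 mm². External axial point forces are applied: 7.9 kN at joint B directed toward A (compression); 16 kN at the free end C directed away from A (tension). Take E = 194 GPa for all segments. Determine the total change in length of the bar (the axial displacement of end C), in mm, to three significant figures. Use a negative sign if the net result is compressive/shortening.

Internal axial forces (sectioning from the free end, tension +): N_BC = 16 kN, N_AB = 8.1 kN.
A_AB = 640.4 mm².
δ_AB = 8100·621/(640.4·194000) = 0.04049 mm
δ_BC = 16000·457/(2280·194000) = 0.01653 mm
δ = Σδ_i = 0.05702 mm.

0.0570 mm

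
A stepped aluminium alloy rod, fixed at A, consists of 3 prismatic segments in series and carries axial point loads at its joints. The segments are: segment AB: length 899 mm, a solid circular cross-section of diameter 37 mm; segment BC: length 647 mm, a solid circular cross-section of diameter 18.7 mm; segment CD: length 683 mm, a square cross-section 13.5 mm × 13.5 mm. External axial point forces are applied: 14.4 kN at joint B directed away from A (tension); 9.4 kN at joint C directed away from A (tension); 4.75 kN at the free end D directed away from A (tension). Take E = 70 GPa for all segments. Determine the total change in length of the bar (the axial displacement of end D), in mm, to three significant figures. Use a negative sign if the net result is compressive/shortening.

1.07 mm

Internal axial forces (sectioning from the free end, tension +): N_CD = 4.75 kN, N_BC = 14.15 kN, N_AB = 28.55 kN.
A_AB = 1075 mm².
A_BC = 274.6 mm².
A_CD = 182.2 mm².
δ_AB = 28550·899/(1075·70000) = 0.341 mm
δ_BC = 14150·647/(274.6·70000) = 0.4762 mm
δ_CD = 4750·683/(182.2·70000) = 0.2543 mm
δ = Σδ_i = 1.072 mm.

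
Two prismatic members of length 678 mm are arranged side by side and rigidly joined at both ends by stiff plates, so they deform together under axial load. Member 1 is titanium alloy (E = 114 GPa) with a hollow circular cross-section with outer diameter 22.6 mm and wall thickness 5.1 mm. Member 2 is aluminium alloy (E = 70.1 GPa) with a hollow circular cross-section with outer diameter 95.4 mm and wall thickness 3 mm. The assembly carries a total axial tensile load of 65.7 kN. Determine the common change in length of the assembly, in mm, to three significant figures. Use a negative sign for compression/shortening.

0.479 mm

A_1 = 280.4 mm².
A_2 = 870.8 mm².
Equal strain + equilibrium ⇒ each member carries load in proportion to AE: A₁E₁ = 31960000 N, A₂E₂ = 61050000 N, ΣAE = 93010000 N.
δ = PL/ΣAE = 65700·678/93010000 = 0.4789 mm.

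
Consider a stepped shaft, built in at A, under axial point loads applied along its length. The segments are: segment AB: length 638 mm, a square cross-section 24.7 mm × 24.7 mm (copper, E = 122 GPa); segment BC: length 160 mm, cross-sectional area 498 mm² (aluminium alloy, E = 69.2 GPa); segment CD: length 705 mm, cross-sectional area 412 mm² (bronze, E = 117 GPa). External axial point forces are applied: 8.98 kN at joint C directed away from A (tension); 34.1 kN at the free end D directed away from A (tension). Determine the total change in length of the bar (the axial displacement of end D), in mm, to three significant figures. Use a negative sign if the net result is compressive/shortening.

Internal axial forces (sectioning from the free end, tension +): N_CD = 34.1 kN, N_BC = 43.08 kN, N_AB = 43.08 kN.
A_AB = 610.1 mm².
δ_AB = 43080·638/(610.1·122000) = 0.3693 mm
δ_BC = 43080·160/(498·69200) = 0.2 mm
δ_CD = 34100·705/(412·117000) = 0.4987 mm
δ = Σδ_i = 1.068 mm.

1.07 mm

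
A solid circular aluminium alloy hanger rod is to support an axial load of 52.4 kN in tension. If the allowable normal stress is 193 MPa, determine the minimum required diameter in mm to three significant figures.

Required area A ≥ P/σ_allow = 52400/193 = 271.5 mm².
For a solid circular section, d ≥ √(4A/π) = 18.59 mm.

18.6 mm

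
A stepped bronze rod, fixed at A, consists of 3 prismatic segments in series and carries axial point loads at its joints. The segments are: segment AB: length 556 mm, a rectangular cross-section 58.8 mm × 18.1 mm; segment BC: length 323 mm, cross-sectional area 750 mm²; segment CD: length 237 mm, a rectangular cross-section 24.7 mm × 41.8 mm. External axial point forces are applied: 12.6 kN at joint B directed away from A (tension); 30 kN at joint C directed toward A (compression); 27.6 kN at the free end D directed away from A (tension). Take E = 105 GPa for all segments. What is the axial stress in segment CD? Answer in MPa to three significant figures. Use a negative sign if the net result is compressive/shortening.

Internal axial forces (sectioning from the free end, tension +): N_CD = 27.6 kN, N_BC = -2.4 kN, N_AB = 10.2 kN.
A_CD = 1032 mm².
σ_CD = N_CD/A_CD = 27600/1032 = 26.73 MPa.

26.7 MPa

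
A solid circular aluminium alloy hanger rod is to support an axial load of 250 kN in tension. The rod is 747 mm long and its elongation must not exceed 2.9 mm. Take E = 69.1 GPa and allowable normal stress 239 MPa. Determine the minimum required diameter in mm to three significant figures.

Required area A ≥ P/σ_allow = 250000/239 = 1046 mm².
For a solid circular section, d ≥ √(4A/π) = 36.49 mm.
Elongation limit: A ≥ PL/(Eδ_allow) = 250000·747/(69100·2.9) = 931.9 mm² ⇒ d ≥ 34.45 mm.
The stress limit governs.

36.5 mm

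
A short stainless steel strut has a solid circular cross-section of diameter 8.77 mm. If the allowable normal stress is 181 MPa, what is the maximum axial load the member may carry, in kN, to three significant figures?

A = 60.41 mm².
P_max = σ_allow · A = 181 · 60.41 = 10930 N = 10.93 kN.

10.9 kN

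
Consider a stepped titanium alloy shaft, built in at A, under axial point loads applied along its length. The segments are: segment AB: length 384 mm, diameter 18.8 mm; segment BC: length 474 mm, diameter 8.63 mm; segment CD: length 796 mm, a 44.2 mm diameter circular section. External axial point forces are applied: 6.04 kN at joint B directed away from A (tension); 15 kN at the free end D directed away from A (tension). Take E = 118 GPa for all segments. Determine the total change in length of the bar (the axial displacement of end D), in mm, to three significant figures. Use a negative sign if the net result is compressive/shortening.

Internal axial forces (sectioning from the free end, tension +): N_CD = 15 kN, N_BC = 15 kN, N_AB = 21.04 kN.
A_AB = 277.6 mm².
A_BC = 58.49 mm².
A_CD = 1534 mm².
δ_AB = 21040·384/(277.6·118000) = 0.2467 mm
δ_BC = 15000·474/(58.49·118000) = 1.03 mm
δ_CD = 15000·796/(1534·118000) = 0.06595 mm
δ = Σδ_i = 1.343 mm.

1.34 mm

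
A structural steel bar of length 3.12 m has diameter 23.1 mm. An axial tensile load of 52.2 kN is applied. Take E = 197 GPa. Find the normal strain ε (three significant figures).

A = 419.1 mm².
σ = N/A = 124.6 MPa; ε = σ/E = 124.6/197000 = 6.323e-04.

6.32e-04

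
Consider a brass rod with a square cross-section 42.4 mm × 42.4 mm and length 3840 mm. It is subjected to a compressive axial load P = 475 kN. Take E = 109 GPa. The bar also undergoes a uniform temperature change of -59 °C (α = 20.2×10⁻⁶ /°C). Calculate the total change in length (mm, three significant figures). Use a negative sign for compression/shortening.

A = 1798 mm².
δ_mech = NL/(AE) = -475000·3840/(1798·109000) = -9.308 mm.
δ_thermal = αLΔT = 20.2e-6·3840·-59 = -4.577 mm.
δ = δ_mech + δ_thermal = -13.88 mm.

-13.9 mm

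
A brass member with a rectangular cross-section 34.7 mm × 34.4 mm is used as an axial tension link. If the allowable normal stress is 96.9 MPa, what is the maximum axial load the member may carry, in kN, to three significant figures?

A = 1194 mm².
P_max = σ_allow · A = 96.9 · 1194 = 115700 N = 115.7 kN.

116 kN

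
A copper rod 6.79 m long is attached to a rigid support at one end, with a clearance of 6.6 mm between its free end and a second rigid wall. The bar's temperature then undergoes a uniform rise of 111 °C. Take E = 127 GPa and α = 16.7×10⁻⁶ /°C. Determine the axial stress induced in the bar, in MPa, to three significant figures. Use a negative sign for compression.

-112 MPa

Free thermal expansion αLΔT = 16.7e-6 · 6790 · 111 = 12.59 mm.
The walls engage after the gap closes; constrained expansion = 12.59 − 6.6 = 5.987 mm.
The walls impose strain ε = −(5.987)/6790 = -8.8168e-04; σ = Eε = 127000 · -8.8168e-04 = -112 MPa.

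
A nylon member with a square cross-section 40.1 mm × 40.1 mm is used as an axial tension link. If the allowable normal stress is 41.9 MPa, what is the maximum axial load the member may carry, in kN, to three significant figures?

67.4 kN

A = 1608 mm².
P_max = σ_allow · A = 41.9 · 1608 = 67380 N = 67.38 kN.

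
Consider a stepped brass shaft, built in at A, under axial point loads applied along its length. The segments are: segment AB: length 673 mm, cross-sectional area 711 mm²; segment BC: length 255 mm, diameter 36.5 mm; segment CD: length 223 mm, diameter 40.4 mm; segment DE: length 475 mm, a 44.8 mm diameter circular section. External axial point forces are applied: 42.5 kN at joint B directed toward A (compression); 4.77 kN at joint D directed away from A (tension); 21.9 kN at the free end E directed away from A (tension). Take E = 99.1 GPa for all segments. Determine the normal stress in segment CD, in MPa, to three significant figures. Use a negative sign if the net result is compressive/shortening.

20.8 MPa

Internal axial forces (sectioning from the free end, tension +): N_DE = 21.9 kN, N_CD = 26.67 kN, N_BC = 26.67 kN, N_AB = -15.83 kN.
A_CD = 1282 mm².
σ_CD = N_CD/A_CD = 26670/1282 = 20.81 MPa.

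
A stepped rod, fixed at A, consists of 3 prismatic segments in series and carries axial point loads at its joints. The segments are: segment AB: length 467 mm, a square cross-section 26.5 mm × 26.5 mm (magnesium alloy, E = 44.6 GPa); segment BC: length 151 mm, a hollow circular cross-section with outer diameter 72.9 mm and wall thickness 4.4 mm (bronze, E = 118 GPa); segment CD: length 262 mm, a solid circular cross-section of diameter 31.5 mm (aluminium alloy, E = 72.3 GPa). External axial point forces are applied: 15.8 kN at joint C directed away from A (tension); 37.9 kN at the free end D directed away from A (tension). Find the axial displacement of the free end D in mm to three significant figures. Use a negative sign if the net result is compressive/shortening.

Internal axial forces (sectioning from the free end, tension +): N_CD = 37.9 kN, N_BC = 53.7 kN, N_AB = 53.7 kN.
A_AB = 702.2 mm².
A_BC = 946.9 mm².
A_CD = 779.3 mm².
δ_AB = 53700·467/(702.2·44600) = 0.8007 mm
δ_BC = 53700·151/(946.9·118000) = 0.07257 mm
δ_CD = 37900·262/(779.3·72300) = 0.1762 mm
δ = Σδ_i = 1.049 mm.

1.05 mm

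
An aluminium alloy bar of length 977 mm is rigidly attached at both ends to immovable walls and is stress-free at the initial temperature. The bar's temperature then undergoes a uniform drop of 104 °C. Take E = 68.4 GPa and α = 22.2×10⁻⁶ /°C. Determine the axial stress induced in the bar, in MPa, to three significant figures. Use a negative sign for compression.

158 MPa

Free thermal expansion αLΔT = 22.2e-6 · 977 · -104 = -2.256 mm.
The walls impose strain ε = −(-2.256)/977 = 2.3088e-03; σ = Eε = 68400 · 2.3088e-03 = 157.9 MPa.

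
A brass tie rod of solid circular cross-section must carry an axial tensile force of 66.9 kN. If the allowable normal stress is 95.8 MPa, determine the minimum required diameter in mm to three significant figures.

Required area A ≥ P/σ_allow = 66900/95.8 = 698.3 mm².
For a solid circular section, d ≥ √(4A/π) = 29.82 mm.

29.8 mm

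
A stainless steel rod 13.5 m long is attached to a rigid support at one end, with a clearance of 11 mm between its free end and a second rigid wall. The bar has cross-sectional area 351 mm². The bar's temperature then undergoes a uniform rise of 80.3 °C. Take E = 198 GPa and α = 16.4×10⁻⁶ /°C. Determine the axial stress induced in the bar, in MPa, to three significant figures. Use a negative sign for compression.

-99.4 MPa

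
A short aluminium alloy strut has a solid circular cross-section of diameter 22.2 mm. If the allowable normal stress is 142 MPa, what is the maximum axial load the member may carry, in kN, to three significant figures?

A = 387.1 mm².
P_max = σ_allow · A = 142 · 387.1 = 54960 N = 54.96 kN.

55.0 kN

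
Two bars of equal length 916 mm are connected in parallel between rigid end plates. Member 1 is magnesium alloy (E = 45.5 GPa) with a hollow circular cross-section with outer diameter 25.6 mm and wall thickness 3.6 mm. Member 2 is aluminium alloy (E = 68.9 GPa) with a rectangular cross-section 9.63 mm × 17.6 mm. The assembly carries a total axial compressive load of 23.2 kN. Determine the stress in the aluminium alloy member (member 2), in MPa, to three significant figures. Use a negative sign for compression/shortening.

-69.5 MPa

A_1 = 248.8 mm².
A_2 = 169.5 mm².
Equal strain + equilibrium ⇒ each member carries load in proportion to AE: A₁E₁ = 11320000 N, A₂E₂ = 11680000 N, ΣAE = 23000000 N.
σ₂ = P·E₂/ΣAE = -23200·68900/23000000 = -69.5 MPa.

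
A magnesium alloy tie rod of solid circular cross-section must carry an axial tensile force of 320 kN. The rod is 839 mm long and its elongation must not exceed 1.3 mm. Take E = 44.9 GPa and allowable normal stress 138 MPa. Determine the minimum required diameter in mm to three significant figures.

76.5 mm

Required area A ≥ P/σ_allow = 320000/138 = 2319 mm².
For a solid circular section, d ≥ √(4A/π) = 54.34 mm.
Elongation limit: A ≥ PL/(Eδ_allow) = 320000·839/(44900·1.3) = 4600 mm² ⇒ d ≥ 76.53 mm.
The elongation limit governs.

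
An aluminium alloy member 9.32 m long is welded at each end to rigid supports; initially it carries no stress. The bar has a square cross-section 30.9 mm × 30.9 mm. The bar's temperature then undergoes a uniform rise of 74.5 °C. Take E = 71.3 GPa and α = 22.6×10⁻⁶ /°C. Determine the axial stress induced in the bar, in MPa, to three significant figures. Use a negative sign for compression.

Free thermal expansion αLΔT = 22.6e-6 · 9320 · 74.5 = 15.69 mm.
The walls impose strain ε = −(15.69)/9320 = -1.6837e-03; σ = Eε = 71300 · -1.6837e-03 = -120 MPa.

-120 MPa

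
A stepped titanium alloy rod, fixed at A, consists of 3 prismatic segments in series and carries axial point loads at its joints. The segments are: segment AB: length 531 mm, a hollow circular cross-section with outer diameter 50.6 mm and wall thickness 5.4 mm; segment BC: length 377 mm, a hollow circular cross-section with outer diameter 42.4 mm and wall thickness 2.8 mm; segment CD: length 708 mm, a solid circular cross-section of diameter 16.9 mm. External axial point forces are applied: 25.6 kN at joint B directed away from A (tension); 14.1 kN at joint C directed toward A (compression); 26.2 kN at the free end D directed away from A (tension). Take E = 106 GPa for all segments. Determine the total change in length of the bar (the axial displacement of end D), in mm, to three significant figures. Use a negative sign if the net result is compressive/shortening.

1.15 mm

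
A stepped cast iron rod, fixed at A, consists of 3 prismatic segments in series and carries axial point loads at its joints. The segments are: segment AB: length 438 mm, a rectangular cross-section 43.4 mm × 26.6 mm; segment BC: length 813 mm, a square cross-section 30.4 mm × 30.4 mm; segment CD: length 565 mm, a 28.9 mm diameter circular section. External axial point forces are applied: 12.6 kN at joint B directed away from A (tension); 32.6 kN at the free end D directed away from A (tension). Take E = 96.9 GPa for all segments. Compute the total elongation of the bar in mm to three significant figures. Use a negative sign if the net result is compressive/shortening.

0.763 mm

Internal axial forces (sectioning from the free end, tension +): N_CD = 32.6 kN, N_BC = 32.6 kN, N_AB = 45.2 kN.
A_AB = 1154 mm².
A_BC = 924.2 mm².
A_CD = 656 mm².
δ_AB = 45200·438/(1154·96900) = 0.177 mm
δ_BC = 32600·813/(924.2·96900) = 0.296 mm
δ_CD = 32600·565/(656·96900) = 0.2898 mm
δ = Σδ_i = 0.7627 mm.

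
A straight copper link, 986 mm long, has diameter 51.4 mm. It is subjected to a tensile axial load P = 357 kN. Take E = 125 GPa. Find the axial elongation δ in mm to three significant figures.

A = 2075 mm².
δ_mech = NL/(AE) = 357000·986/(2075·125000) = 1.357 mm.

1.36 mm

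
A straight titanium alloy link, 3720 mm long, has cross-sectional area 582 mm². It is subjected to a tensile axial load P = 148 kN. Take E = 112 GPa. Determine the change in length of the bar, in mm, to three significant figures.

δ_mech = NL/(AE) = 148000·3720/(582·112000) = 8.446 mm.

8.45 mm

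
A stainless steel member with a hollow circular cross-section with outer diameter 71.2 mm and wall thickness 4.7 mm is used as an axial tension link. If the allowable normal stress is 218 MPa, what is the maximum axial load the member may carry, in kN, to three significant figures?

A = 981.9 mm².
P_max = σ_allow · A = 218 · 981.9 = 214100 N = 214.1 kN.

214 kN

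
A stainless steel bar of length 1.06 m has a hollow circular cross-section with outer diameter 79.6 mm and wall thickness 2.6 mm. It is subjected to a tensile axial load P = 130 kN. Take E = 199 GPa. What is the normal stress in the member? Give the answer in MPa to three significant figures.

A = 628.9 mm².
σ = N/A = 130000/628.9 = 206.7 MPa.

207 MPa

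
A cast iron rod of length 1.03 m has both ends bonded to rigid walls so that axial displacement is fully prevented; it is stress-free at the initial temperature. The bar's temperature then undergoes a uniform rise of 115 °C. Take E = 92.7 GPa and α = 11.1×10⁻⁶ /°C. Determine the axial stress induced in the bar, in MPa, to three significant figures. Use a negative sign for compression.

Free thermal expansion αLΔT = 11.1e-6 · 1030 · 115 = 1.315 mm.
The walls impose strain ε = −(1.315)/1030 = -1.2765e-03; σ = Eε = 92700 · -1.2765e-03 = -118.3 MPa.

-118 MPa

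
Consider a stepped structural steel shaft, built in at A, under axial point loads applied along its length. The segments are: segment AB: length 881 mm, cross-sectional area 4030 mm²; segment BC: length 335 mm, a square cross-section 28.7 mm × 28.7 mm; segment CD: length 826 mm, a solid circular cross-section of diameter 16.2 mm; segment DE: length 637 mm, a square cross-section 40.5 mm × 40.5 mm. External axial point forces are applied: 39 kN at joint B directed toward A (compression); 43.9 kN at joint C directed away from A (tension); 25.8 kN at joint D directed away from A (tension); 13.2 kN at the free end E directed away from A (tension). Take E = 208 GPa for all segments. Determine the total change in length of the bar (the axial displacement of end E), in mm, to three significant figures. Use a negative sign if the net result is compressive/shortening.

0.984 mm

Internal axial forces (sectioning from the free end, tension +): N_DE = 13.2 kN, N_CD = 39 kN, N_BC = 82.9 kN, N_AB = 43.9 kN.
A_BC = 823.7 mm².
A_CD = 206.1 mm².
A_DE = 1640 mm².
δ_AB = 43900·881/(4030·208000) = 0.04614 mm
δ_BC = 82900·335/(823.7·208000) = 0.1621 mm
δ_CD = 39000·826/(206.1·208000) = 0.7514 mm
δ_DE = 13200·637/(1640·208000) = 0.02465 mm
δ = Σδ_i = 0.9843 mm.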